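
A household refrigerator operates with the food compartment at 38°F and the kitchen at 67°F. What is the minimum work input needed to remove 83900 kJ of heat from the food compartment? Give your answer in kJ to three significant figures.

4890 kJ

In absolute terms T_C = 276.48 K and T_H = 292.59 K, so ΔT = 16.11 K.
The reversible limit is COP_R = T_C/ΔT = 17.16, so W_min = Q_C/COP = Q_C·ΔT/T_C.
W_min = 83900 × 16.11/276.48 = 4889 kJ.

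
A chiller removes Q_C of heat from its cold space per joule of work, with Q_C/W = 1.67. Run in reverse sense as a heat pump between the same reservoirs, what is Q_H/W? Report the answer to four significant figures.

The first law on one cycle gives Q_H = Q_C + W, so Q_H/W = Q_C/W + 1.
COP_HP = COP_R + 1 = 1.67 + 1 = 2.67.

2.670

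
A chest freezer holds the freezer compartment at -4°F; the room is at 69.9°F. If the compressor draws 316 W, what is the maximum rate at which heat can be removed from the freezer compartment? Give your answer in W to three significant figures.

In absolute terms T_C = 253.15 K and T_H = 294.21 K, so ΔT = 41.06 K.
COP_Carnot = T_C/ΔT = 253.15/41.06 = 6.166.
Q̇_max = COP_Carnot × Ẇ = 6.166 × 316.0 W = 1948 W.

1950 W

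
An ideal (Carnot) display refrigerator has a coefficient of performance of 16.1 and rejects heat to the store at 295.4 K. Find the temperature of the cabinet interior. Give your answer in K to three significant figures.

For a Carnot refrigerator COP_R = T_C/(T_H − T_C), so T_C = COP·T_H/(1 + COP).
With T_H = 295.40 K, T_C = 16.1 × 295.40/17.10 = 278.13 K.

278 K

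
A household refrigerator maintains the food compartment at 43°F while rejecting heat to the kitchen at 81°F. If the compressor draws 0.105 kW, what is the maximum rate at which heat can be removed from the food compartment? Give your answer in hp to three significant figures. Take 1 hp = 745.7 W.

1.86 hp

In absolute terms T_C = 279.26 K and T_H = 300.37 K, so ΔT = 21.11 K.
COP_Carnot = T_C/ΔT = 279.26/21.11 = 13.23.
Q̇_max = COP_Carnot × Ẇ = 13.23 × 0.1050 kW = 1.389 kW = 1.863 hp.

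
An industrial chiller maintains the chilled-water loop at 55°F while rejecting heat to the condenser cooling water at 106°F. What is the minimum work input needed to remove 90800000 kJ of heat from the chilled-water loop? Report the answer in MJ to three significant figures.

In absolute terms T_C = 285.93 K and T_H = 314.26 K, so ΔT = 28.33 K.
The reversible limit is COP_R = T_C/ΔT = 10.09, so W_min = Q_C/COP = Q_C·ΔT/T_C.
W_min = 90800000 × 28.33/285.93 = 8998000 kJ = 8998 MJ.

9000 MJ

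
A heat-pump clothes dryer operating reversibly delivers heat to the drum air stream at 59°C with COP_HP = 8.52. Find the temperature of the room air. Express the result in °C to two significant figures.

COP_HP = T_H/(T_H − T_C) gives T_H − T_C = T_H/COP.
With T_H = 332.15 K, T_C = 332.15 × (1 − 1/8.52) = 293.17 K.
Converting, 293.17 K = 20.02°C.

20 °C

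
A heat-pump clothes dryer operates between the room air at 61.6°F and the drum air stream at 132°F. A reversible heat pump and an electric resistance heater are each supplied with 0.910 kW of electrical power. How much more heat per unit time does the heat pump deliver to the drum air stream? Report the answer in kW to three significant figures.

6.74 kW

In absolute terms T_C = 289.59 K and T_H = 328.71 K, so ΔT = 39.11 K.
COP_Carnot = T_H/ΔT = 328.71/39.11 = 8.404.
The heat pump delivers Q̇_H = COP × Ẇ = 7.648 kW; the resistance heater delivers Ẇ = 0.9100 kW.
Extra = (COP − 1)·Ẇ = 6.738 kW.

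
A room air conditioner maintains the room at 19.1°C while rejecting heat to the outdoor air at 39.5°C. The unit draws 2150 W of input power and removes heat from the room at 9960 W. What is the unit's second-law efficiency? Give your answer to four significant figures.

COP_actual = Q̇_C/Ẇ = 9960/2150 = 4.633.
In absolute terms T_C = 292.25 K and T_H = 312.65 K, so ΔT = 20.40 K.
COP_Carnot = T_C/ΔT = 292.25/20.40 = 14.33.
η_II = COP_actual/COP_Carnot = 4.633/14.33 = 0.3234.

0.3234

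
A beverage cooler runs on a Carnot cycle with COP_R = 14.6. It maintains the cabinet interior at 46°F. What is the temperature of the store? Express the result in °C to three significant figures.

27.0 °C

COP_R = T_C/(T_H − T_C) gives T_H − T_C = T_C/COP.
With T_C = 280.93 K, T_H = 280.93 × (1 + 1/14.6) = 300.17 K.
Converting, 300.17 K = 27.02°C.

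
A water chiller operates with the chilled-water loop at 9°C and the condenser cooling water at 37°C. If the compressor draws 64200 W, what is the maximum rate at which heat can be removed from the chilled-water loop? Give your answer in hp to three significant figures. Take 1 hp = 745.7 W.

In absolute terms T_C = 282.15 K and T_H = 310.15 K, so ΔT = 28.00 K.
COP_Carnot = T_C/ΔT = 282.15/28.00 = 10.08.
Q̇_max = COP_Carnot × Ẇ = 10.08 × 64200 W = 646900 W = 867.5 hp.

868 hp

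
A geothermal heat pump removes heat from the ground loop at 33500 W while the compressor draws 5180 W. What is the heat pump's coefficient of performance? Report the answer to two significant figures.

7.5

The first law gives Q̇_H = Q̇_C + Ẇ, so the three rates are Q̇_C = 33500, Q̇_H = 38680, Ẇ = 5180 W.
COP_HP = Q̇_H/Ẇ = 38680/5180 = 7.467.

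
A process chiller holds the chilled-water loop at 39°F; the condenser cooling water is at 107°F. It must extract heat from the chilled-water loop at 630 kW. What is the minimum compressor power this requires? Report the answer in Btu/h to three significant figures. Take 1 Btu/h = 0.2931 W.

293000 Btu/h

In absolute terms T_C = 277.04 K and T_H = 314.82 K, so ΔT = 37.78 K.
COP_Carnot = T_C/ΔT = 277.04/37.78 = 7.333.
Ẇ_min = Q̇/COP_Carnot = 630.0/7.333 = 85.91 kW = 293100 Btu/h.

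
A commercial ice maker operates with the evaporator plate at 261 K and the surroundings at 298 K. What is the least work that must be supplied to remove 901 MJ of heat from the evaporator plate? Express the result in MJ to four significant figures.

The reservoir spacing is ΔT = 298 − 261 = 37.00 K.
The reversible limit is COP_R = T_C/ΔT = 7.054, so W_min = Q_C/COP = Q_C·ΔT/T_C.
W_min = 901.0 × 37.00/261.00 = 127.7 MJ.

127.7 MJ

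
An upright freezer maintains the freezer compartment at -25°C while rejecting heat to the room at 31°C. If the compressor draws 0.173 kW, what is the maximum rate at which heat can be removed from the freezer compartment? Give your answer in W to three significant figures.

In absolute terms T_C = 248.15 K and T_H = 304.15 K, so ΔT = 56.00 K.
COP_Carnot = T_C/ΔT = 248.15/56.00 = 4.431.
Q̇_max = COP_Carnot × Ẇ = 4.431 × 0.1730 kW = 0.7666 kW = 766.6 W.

767 W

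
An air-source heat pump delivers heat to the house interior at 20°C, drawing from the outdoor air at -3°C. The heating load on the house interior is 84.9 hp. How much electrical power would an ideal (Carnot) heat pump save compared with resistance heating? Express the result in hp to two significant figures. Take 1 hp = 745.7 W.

78 hp

In absolute terms T_C = 270.15 K and T_H = 293.15 K, so ΔT = 23.00 K.
COP_Carnot = T_H/ΔT = 293.15/23.00 = 12.75.
Resistance heating needs Ẇ_res = Q̇_H = 84.90 hp; the reversible heat pump needs only Ẇ_hp = Q̇_H/COP = 6.661 hp.
Saving = 84.90 − 6.661 = 78.24 hp.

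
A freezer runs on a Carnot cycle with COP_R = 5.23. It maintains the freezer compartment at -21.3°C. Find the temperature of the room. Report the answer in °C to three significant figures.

26.9 °C

COP_R = T_C/(T_H − T_C) gives T_H − T_C = T_C/COP.
With T_C = 251.85 K, T_H = 251.85 × (1 + 1/5.23) = 300.00 K.
Converting, 300.00 K = 26.85°C.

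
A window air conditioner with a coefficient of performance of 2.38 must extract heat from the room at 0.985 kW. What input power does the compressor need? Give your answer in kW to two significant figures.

0.41 kW

Ẇ = Q̇_C/COP = 0.9850/2.38 = 0.4139 kW.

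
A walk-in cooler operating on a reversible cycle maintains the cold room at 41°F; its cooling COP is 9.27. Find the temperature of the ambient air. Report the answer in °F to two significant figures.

COP_R = T_C/(T_H − T_C) gives T_H − T_C = T_C/COP.
With T_C = 278.15 K, T_H = 278.15 × (1 + 1/9.27) = 308.16 K.
Converting, 308.16 K = 95.01°F.

95 °F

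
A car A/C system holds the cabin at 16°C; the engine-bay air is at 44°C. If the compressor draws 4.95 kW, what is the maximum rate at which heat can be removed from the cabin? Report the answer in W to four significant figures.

51120 W

In absolute terms T_C = 289.15 K and T_H = 317.15 K, so ΔT = 28.00 K.
COP_Carnot = T_C/ΔT = 289.15/28.00 = 10.33.
Q̇_max = COP_Carnot × Ẇ = 10.33 × 4.950 kW = 51.12 kW = 51120 W.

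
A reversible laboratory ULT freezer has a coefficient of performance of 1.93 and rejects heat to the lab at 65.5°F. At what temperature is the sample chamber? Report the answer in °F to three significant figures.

For a Carnot refrigerator COP_R = T_C/(T_H − T_C), so T_C = COP·T_H/(1 + COP).
With T_H = 291.76 K, T_C = 1.93 × 291.76/2.930 = 192.18 K.
Converting, 192.18 K = -113.74°F.

-114 °F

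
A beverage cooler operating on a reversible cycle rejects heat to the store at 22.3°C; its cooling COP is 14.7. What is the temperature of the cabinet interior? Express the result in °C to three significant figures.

3.48 °C

For a Carnot refrigerator COP_R = T_C/(T_H − T_C), so T_C = COP·T_H/(1 + COP).
With T_H = 295.45 K, T_C = 14.7 × 295.45/15.70 = 276.63 K.
Converting, 276.63 K = 3.48°C.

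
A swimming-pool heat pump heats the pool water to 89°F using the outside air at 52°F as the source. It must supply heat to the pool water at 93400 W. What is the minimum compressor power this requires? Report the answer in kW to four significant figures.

In absolute terms T_C = 284.26 K and T_H = 304.82 K, so ΔT = 20.56 K.
COP_Carnot = T_H/ΔT = 304.82/20.56 = 14.83.
Ẇ_min = Q̇/COP_Carnot = 93400/14.83 = 6299 W = 6.299 kW.

6.299 kW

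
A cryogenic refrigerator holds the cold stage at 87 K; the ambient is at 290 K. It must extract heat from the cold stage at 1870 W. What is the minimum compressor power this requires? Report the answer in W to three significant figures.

The reservoir spacing is ΔT = 290 − 87 = 203.0 K.
COP_Carnot = T_C/ΔT = 87.00/203.0 = 0.4286.
Ẇ_min = Q̇/COP_Carnot = 1870/0.4286 = 4363 W.

4360 W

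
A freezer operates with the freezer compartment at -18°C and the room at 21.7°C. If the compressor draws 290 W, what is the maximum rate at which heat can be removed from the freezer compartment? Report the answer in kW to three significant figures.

In absolute terms T_C = 255.15 K and T_H = 294.85 K, so ΔT = 39.70 K.
COP_Carnot = T_C/ΔT = 255.15/39.70 = 6.427.
Q̇_max = COP_Carnot × Ẇ = 6.427 × 290.0 W = 1864 W = 1.864 kW.

1.86 kW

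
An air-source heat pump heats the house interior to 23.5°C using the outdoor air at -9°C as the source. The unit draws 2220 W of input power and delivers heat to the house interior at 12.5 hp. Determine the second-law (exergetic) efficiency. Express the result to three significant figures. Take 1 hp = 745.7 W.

0.460

Converting, Q̇_H = 12.50 hp = 9321 W, so COP_actual = Q̇_H/Ẇ = 9321/2220 = 4.199.
In absolute terms T_C = 264.15 K and T_H = 296.65 K, so ΔT = 32.50 K.
COP_Carnot = T_H/ΔT = 296.65/32.50 = 9.128.
η_II = COP_actual/COP_Carnot = 4.199/9.128 = 0.4600.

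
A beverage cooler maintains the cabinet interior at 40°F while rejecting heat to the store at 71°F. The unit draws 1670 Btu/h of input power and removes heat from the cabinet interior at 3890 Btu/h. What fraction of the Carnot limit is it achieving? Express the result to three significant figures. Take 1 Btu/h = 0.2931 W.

COP_actual = Q̇_C/Ẇ = 3890/1670 = 2.329.
In absolute terms T_C = 277.59 K and T_H = 294.82 K, so ΔT = 17.22 K.
COP_Carnot = T_C/ΔT = 277.59/17.22 = 16.12.
η_II = COP_actual/COP_Carnot = 2.329/16.12 = 0.1445.

0.145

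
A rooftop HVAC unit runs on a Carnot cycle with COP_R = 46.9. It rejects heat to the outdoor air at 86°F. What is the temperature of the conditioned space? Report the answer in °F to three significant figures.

For a Carnot refrigerator COP_R = T_C/(T_H − T_C), so T_C = COP·T_H/(1 + COP).
With T_H = 303.15 K, T_C = 46.9 × 303.15/47.90 = 296.82 K.
Converting, 296.82 K = 74.61°F.

74.6 °F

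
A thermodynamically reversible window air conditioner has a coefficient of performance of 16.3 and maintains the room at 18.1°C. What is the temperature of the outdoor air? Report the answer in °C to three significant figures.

36.0 °C

COP_R = T_C/(T_H − T_C) gives T_H − T_C = T_C/COP.
With T_C = 291.25 K, T_H = 291.25 × (1 + 1/16.3) = 309.12 K.
Converting, 309.12 K = 35.97°C.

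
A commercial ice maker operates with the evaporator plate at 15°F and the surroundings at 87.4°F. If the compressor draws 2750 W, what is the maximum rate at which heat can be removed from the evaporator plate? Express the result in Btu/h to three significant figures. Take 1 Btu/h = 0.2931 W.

In absolute terms T_C = 263.71 K and T_H = 303.93 K, so ΔT = 40.22 K.
COP_Carnot = T_C/ΔT = 263.71/40.22 = 6.556.
Q̇_max = COP_Carnot × Ẇ = 6.556 × 2750 W = 18030 W = 61510 Btu/h.

61500 Btu/h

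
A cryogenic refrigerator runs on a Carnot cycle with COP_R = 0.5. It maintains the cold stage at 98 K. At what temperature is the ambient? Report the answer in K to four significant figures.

294.0 K

COP_R = T_C/(T_H − T_C) gives T_H − T_C = T_C/COP.
With T_C = 98.00 K, T_H = 98.00 × (1 + 1/0.5) = 294.00 K.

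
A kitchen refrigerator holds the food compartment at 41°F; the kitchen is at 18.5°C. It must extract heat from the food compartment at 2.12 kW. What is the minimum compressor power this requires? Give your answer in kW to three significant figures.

0.103 kW

In absolute terms T_C = 278.15 K and T_H = 291.65 K, so ΔT = 13.50 K.
COP_Carnot = T_C/ΔT = 278.15/13.50 = 20.60.
Ẇ_min = Q̇/COP_Carnot = 2.120/20.60 = 0.1029 kW.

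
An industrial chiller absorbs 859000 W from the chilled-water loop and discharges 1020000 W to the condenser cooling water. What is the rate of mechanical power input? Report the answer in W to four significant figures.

For a cyclic device the first law requires Q̇_H = Q̇_C + Ẇ.
Ẇ = Q̇_H − Q̇_C = 161000 W.

161000 W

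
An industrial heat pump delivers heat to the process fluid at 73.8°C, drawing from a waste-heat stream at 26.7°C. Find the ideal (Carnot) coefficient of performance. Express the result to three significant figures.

7.37

In absolute terms T_C = 299.85 K and T_H = 346.95 K, so ΔT = 47.10 K.
For a reversible cycle, COP_Carnot = T_H/ΔT = 346.95/47.10 = 7.366.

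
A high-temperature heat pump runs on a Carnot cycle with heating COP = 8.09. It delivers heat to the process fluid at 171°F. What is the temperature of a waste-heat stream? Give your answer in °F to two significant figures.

COP_HP = T_H/(T_H − T_C) gives T_H − T_C = T_H/COP.
With T_H = 350.37 K, T_C = 350.37 × (1 − 1/8.09) = 307.06 K.
Converting, 307.06 K = 93.04°F.

93 °F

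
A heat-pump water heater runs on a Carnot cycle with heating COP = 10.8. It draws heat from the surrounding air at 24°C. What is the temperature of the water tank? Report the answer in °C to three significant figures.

54.3 °C

COP_HP = T_H/(T_H − T_C) rearranges to T_H = COP·T_C/(COP − 1).
With T_C = 297.15 K, T_H = 10.8 × 297.15/9.800 = 327.47 K.
Converting, 327.47 K = 54.32°C.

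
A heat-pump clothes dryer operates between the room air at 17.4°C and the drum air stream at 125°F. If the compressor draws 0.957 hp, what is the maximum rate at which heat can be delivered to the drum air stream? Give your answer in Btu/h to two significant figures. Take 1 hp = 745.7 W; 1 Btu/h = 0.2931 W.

In absolute terms T_C = 290.55 K and T_H = 324.82 K, so ΔT = 34.27 K.
COP_Carnot = T_H/ΔT = 324.82/34.27 = 9.479.
Q̇_max = COP_Carnot × Ẇ = 9.479 × 0.9570 hp = 9.071 hp = 23080 Btu/h.

23000 Btu/h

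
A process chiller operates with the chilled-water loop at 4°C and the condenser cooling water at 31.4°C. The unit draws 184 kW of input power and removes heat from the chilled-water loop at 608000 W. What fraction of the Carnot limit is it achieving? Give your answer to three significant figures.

0.327

Converting, Q̇_C = 608000 W = 608.0 kW, so COP_actual = Q̇_C/Ẇ = 608.0/184.0 = 3.304.
In absolute terms T_C = 277.15 K and T_H = 304.55 K, so ΔT = 27.40 K.
COP_Carnot = T_C/ΔT = 277.15/27.40 = 10.11.
η_II = COP_actual/COP_Carnot = 3.304/10.11 = 0.3267.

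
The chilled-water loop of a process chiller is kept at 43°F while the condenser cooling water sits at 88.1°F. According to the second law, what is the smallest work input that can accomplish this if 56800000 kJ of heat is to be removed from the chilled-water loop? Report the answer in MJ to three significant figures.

5100 MJ

In absolute terms T_C = 279.26 K and T_H = 304.32 K, so ΔT = 25.06 K.
The reversible limit is COP_R = T_C/ΔT = 11.15, so W_min = Q_C/COP = Q_C·ΔT/T_C.
W_min = 56800000 × 25.06/279.26 = 5096000 kJ = 5096 MJ.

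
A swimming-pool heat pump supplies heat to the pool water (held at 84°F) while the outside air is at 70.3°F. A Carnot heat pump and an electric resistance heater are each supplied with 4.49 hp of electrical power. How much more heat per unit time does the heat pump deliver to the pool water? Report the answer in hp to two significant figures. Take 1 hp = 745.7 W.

In absolute terms T_C = 294.43 K and T_H = 302.04 K, so ΔT = 7.611 K.
COP_Carnot = T_H/ΔT = 302.04/7.611 = 39.68.
The heat pump delivers Q̇_H = COP × Ẇ = 178.2 hp; the resistance heater delivers Ẇ = 4.490 hp.
Extra = (COP − 1)·Ẇ = 173.7 hp.

170 hp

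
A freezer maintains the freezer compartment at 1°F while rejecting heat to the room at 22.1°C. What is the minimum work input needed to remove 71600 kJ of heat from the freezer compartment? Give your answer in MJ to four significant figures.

In absolute terms T_C = 255.93 K and T_H = 295.25 K, so ΔT = 39.32 K.
The reversible limit is COP_R = T_C/ΔT = 6.508, so W_min = Q_C/COP = Q_C·ΔT/T_C.
W_min = 71600 × 39.32/255.93 = 11000 kJ = 11.00 MJ.

11.00 MJ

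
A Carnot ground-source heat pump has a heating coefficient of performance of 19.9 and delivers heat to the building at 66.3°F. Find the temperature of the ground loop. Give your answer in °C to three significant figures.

COP_HP = T_H/(T_H − T_C) gives T_H − T_C = T_H/COP.
With T_H = 292.21 K, T_C = 292.21 × (1 − 1/19.9) = 277.52 K.
Converting, 277.52 K = 4.37°C.

4.37 °C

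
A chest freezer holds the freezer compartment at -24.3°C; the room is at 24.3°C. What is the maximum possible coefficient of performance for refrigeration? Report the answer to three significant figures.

In absolute terms T_C = 248.85 K and T_H = 297.45 K, so ΔT = 48.60 K.
For a reversible cycle, COP_Carnot = T_C/ΔT = 248.85/48.60 = 5.120.

5.12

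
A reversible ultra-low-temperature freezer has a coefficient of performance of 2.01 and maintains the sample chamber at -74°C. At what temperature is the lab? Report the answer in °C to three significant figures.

COP_R = T_C/(T_H − T_C) gives T_H − T_C = T_C/COP.
With T_C = 199.15 K, T_H = 199.15 × (1 + 1/2.01) = 298.23 K.
Converting, 298.23 K = 25.08°C.

25.1 °C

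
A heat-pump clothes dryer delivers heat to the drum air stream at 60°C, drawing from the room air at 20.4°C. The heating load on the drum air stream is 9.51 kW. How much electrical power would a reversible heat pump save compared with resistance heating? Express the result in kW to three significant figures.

8.38 kW

In absolute terms T_C = 293.55 K and T_H = 333.15 K, so ΔT = 39.60 K.
COP_Carnot = T_H/ΔT = 333.15/39.60 = 8.413.
Resistance heating needs Ẇ_res = Q̇_H = 9.510 kW; the reversible heat pump needs only Ẇ_hp = Q̇_H/COP = 1.130 kW.
Saving = 9.510 − 1.130 = 8.380 kW.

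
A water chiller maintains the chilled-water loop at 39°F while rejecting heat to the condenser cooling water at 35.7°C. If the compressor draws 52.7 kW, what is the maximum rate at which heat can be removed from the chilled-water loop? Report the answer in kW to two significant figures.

In absolute terms T_C = 277.04 K and T_H = 308.85 K, so ΔT = 31.81 K.
COP_Carnot = T_C/ΔT = 277.04/31.81 = 8.709.
Q̇_max = COP_Carnot × Ẇ = 8.709 × 52.70 kW = 459.0 kW.

460 kW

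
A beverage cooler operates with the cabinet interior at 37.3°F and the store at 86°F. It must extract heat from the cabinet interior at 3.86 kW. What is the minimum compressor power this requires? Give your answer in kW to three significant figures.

In absolute terms T_C = 276.09 K and T_H = 303.15 K, so ΔT = 27.06 K.
COP_Carnot = T_C/ΔT = 276.09/27.06 = 10.20.
Ẇ_min = Q̇/COP_Carnot = 3.860/10.20 = 0.3783 kW.

0.378 kW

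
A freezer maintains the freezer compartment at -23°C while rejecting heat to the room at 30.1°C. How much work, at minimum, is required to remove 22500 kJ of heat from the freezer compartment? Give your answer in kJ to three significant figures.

In absolute terms T_C = 250.15 K and T_H = 303.25 K, so ΔT = 53.10 K.
The reversible limit is COP_R = T_C/ΔT = 4.711, so W_min = Q_C/COP = Q_C·ΔT/T_C.
W_min = 22500 × 53.10/250.15 = 4776 kJ.

4780 kJ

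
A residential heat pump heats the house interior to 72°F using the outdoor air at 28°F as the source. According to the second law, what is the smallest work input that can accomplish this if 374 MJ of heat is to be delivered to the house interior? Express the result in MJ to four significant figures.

30.95 MJ

In absolute terms T_C = 270.93 K and T_H = 295.37 K, so ΔT = 24.44 K.
The reversible limit is COP_HP = T_H/ΔT = 12.08, so W_min = Q_H/COP = Q_H·ΔT/T_H.
W_min = 374.0 × 24.44/295.37 = 30.95 MJ.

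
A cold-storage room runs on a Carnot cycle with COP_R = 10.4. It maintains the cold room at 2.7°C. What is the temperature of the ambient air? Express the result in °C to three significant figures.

COP_R = T_C/(T_H − T_C) gives T_H − T_C = T_C/COP.
With T_C = 275.85 K, T_H = 275.85 × (1 + 1/10.4) = 302.37 K.
Converting, 302.37 K = 29.22°C.

29.2 °C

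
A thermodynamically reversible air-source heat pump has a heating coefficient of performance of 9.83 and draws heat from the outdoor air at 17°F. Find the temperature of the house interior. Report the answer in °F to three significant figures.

71.0 °F

COP_HP = T_H/(T_H − T_C) rearranges to T_H = COP·T_C/(COP − 1).
With T_C = 264.82 K, T_H = 9.83 × 264.82/8.830 = 294.81 K.
Converting, 294.81 K = 70.98°F.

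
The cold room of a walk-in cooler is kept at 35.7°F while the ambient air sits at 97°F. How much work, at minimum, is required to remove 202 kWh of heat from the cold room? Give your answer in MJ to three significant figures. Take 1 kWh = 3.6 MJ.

In absolute terms T_C = 275.21 K and T_H = 309.26 K, so ΔT = 34.06 K.
The reversible limit is COP_R = T_C/ΔT = 8.081, so W_min = Q_C/COP = Q_C·ΔT/T_C.
W_min = 202.0 × 34.06/275.21 = 25.00 kWh = 89.99 MJ.

90.0 MJ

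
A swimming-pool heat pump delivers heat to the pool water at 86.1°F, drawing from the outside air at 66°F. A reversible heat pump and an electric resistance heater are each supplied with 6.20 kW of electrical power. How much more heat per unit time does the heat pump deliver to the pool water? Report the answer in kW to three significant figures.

162 kW

In absolute terms T_C = 292.04 K and T_H = 303.21 K, so ΔT = 11.17 K.
COP_Carnot = T_H/ΔT = 303.21/11.17 = 27.15.
The heat pump delivers Q̇_H = COP × Ẇ = 168.3 kW; the resistance heater delivers Ẇ = 6.200 kW.
Extra = (COP − 1)·Ẇ = 162.1 kW.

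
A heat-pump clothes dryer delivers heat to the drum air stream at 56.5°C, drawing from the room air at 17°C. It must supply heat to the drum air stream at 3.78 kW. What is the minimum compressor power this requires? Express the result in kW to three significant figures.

In absolute terms T_C = 290.15 K and T_H = 329.65 K, so ΔT = 39.50 K.
COP_Carnot = T_H/ΔT = 329.65/39.50 = 8.346.
Ẇ_min = Q̇/COP_Carnot = 3.780/8.346 = 0.4529 kW.

0.453 kW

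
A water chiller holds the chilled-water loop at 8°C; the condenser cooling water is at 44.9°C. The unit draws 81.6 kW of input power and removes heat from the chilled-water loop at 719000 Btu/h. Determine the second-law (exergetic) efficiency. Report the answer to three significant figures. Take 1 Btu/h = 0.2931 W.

0.339

Converting, Q̇_C = 719000 Btu/h = 210.7 kW, so COP_actual = Q̇_C/Ẇ = 210.7/81.60 = 2.583.
In absolute terms T_C = 281.15 K and T_H = 318.05 K, so ΔT = 36.90 K.
COP_Carnot = T_C/ΔT = 281.15/36.90 = 7.619.
η_II = COP_actual/COP_Carnot = 2.583/7.619 = 0.3390.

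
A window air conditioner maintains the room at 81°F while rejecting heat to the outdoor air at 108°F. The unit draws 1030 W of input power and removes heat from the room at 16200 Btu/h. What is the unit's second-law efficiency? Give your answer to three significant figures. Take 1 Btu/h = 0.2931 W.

Converting, Q̇_C = 16200 Btu/h = 4748 W, so COP_actual = Q̇_C/Ẇ = 4748/1030 = 4.610.
In absolute terms T_C = 300.37 K and T_H = 315.37 K, so ΔT = 15.00 K.
COP_Carnot = T_C/ΔT = 300.37/15.00 = 20.02.
η_II = COP_actual/COP_Carnot = 4.610/20.02 = 0.2302.

0.230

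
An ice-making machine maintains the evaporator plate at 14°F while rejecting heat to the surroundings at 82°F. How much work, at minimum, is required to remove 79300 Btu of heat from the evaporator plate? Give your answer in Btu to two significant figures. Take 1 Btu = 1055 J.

11000 Btu

In absolute terms T_C = 263.15 K and T_H = 300.93 K, so ΔT = 37.78 K.
The reversible limit is COP_R = T_C/ΔT = 6.966, so W_min = Q_C/COP = Q_C·ΔT/T_C.
W_min = 79300 × 37.78/263.15 = 11380 Btu.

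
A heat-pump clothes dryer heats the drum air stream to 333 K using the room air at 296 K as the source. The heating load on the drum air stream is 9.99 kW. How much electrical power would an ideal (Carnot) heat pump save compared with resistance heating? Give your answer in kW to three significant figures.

The reservoir spacing is ΔT = 333 − 296 = 37.00 K.
COP_Carnot = T_H/ΔT = 333.00/37.00 = 9.000.
Resistance heating needs Ẇ_res = Q̇_H = 9.990 kW; the reversible heat pump needs only Ẇ_hp = Q̇_H/COP = 1.110 kW.
Saving = 9.990 − 1.110 = 8.880 kW.

8.88 kW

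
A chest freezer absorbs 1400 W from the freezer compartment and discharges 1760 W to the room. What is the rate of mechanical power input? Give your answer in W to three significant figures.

For a cyclic device the first law requires Q̇_H = Q̇_C + Ẇ.
Ẇ = Q̇_H − Q̇_C = 360.0 W.

360 W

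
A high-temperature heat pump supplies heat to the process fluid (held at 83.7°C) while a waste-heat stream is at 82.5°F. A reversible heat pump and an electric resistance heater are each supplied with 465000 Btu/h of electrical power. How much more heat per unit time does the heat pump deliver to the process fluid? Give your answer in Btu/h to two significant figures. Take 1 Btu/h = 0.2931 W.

2500000 Btu/h

In absolute terms T_C = 301.21 K and T_H = 356.85 K, so ΔT = 55.64 K.
COP_Carnot = T_H/ΔT = 356.85/55.64 = 6.413.
The heat pump delivers Q̇_H = COP × Ẇ = 2982000 Btu/h; the resistance heater delivers Ẇ = 465000 Btu/h.
Extra = (COP − 1)·Ẇ = 2517000 Btu/h.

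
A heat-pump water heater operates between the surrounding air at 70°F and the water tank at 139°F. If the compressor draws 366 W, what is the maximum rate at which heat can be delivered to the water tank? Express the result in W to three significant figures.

In absolute terms T_C = 294.26 K and T_H = 332.59 K, so ΔT = 38.33 K.
COP_Carnot = T_H/ΔT = 332.59/38.33 = 8.676.
Q̇_max = COP_Carnot × Ẇ = 8.676 × 366.0 W = 3176 W.

3180 W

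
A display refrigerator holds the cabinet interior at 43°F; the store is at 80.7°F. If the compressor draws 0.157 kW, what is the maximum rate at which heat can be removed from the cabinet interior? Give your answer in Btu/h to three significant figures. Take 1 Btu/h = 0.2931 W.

7140 Btu/h

In absolute terms T_C = 279.26 K and T_H = 300.21 K, so ΔT = 20.94 K.
COP_Carnot = T_C/ΔT = 279.26/20.94 = 13.33.
Q̇_max = COP_Carnot × Ẇ = 13.33 × 0.1570 kW = 2.093 kW = 7142 Btu/h.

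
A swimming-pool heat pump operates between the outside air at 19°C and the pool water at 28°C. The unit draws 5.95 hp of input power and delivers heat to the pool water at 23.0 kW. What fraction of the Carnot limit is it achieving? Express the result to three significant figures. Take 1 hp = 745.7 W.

Converting, Q̇_H = 23.00 kW = 30.84 hp, so COP_actual = Q̇_H/Ẇ = 30.84/5.950 = 5.184.
In absolute terms T_C = 292.15 K and T_H = 301.15 K, so ΔT = 9.000 K.
COP_Carnot = T_H/ΔT = 301.15/9.000 = 33.46.
η_II = COP_actual/COP_Carnot = 5.184/33.46 = 0.1549.

0.155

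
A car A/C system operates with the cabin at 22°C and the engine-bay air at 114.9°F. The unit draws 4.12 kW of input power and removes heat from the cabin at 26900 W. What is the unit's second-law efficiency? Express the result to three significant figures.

Converting, Q̇_C = 26900 W = 26.90 kW, so COP_actual = Q̇_C/Ẇ = 26.90/4.120 = 6.529.
In absolute terms T_C = 295.15 K and T_H = 319.21 K, so ΔT = 24.06 K.
COP_Carnot = T_C/ΔT = 295.15/24.06 = 12.27.
η_II = COP_actual/COP_Carnot = 6.529/12.27 = 0.5321.

0.532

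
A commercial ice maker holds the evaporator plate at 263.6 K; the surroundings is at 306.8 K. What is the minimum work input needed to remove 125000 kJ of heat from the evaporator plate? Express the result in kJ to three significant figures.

The reservoir spacing is ΔT = 306.8 − 263.6 = 43.20 K.
The reversible limit is COP_R = T_C/ΔT = 6.102, so W_min = Q_C/COP = Q_C·ΔT/T_C.
W_min = 125000 × 43.20/263.60 = 20490 kJ.

20500 kJ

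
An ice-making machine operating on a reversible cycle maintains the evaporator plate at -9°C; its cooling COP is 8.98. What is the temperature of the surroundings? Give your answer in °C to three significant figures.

20.4 °C

COP_R = T_C/(T_H − T_C) gives T_H − T_C = T_C/COP.
With T_C = 264.15 K, T_H = 264.15 × (1 + 1/8.98) = 293.57 K.
Converting, 293.57 K = 20.42°C.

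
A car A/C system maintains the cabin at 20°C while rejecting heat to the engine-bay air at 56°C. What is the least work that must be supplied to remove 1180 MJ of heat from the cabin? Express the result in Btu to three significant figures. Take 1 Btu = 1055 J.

137000 Btu

In absolute terms T_C = 293.15 K and T_H = 329.15 K, so ΔT = 36.00 K.
The reversible limit is COP_R = T_C/ΔT = 8.143, so W_min = Q_C/COP = Q_C·ΔT/T_C.
W_min = 1180 × 36.00/293.15 = 144.9 MJ = 137400 Btu.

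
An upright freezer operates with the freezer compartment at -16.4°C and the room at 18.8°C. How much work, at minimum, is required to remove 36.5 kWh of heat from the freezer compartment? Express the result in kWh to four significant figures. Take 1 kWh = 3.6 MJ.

In absolute terms T_C = 256.75 K and T_H = 291.95 K, so ΔT = 35.20 K.
The reversible limit is COP_R = T_C/ΔT = 7.294, so W_min = Q_C/COP = Q_C·ΔT/T_C.
W_min = 36.50 × 35.20/256.75 = 5.004 kWh.

5.004 kWh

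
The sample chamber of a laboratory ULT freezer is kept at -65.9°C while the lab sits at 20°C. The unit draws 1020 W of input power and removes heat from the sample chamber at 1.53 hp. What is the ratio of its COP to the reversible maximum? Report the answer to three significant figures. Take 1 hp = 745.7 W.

Converting, Q̇_C = 1.530 hp = 1141 W, so COP_actual = Q̇_C/Ẇ = 1141/1020 = 1.119.
In absolute terms T_C = 207.25 K and T_H = 293.15 K, so ΔT = 85.90 K.
COP_Carnot = T_C/ΔT = 207.25/85.90 = 2.413.
η_II = COP_actual/COP_Carnot = 1.119/2.413 = 0.4636.

0.464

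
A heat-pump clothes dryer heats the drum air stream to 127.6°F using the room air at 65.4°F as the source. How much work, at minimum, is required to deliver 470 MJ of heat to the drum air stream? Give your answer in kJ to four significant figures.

49780 kJ

In absolute terms T_C = 291.71 K and T_H = 326.26 K, so ΔT = 34.56 K.
The reversible limit is COP_HP = T_H/ΔT = 9.442, so W_min = Q_H/COP = Q_H·ΔT/T_H.
W_min = 470.0 × 34.56/326.26 = 49.78 MJ = 49780 kJ.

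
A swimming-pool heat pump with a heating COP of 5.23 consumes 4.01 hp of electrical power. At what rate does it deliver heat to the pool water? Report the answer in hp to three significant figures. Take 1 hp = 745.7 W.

21.0 hp

Q̇_H = COP_HP × Ẇ = 5.23 × 4.010 = 20.97 hp.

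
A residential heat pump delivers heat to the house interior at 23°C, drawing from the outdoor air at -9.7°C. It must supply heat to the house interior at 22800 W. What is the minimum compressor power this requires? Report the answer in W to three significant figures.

In absolute terms T_C = 263.45 K and T_H = 296.15 K, so ΔT = 32.70 K.
COP_Carnot = T_H/ΔT = 296.15/32.70 = 9.057.
Ẇ_min = Q̇/COP_Carnot = 22800/9.057 = 2518 W.

2520 W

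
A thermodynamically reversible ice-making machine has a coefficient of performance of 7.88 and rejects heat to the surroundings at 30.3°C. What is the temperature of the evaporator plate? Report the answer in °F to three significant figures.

25.0 °F

For a Carnot refrigerator COP_R = T_C/(T_H − T_C), so T_C = COP·T_H/(1 + COP).
With T_H = 303.45 K, T_C = 7.88 × 303.45/8.880 = 269.28 K.
Converting, 269.28 K = 25.03°F.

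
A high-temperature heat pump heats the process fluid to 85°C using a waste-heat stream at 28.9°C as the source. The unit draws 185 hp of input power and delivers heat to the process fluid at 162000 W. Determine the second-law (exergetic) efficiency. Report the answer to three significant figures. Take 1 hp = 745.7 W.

0.184

Converting, Q̇_H = 162000 W = 217.2 hp, so COP_actual = Q̇_H/Ẇ = 217.2/185.0 = 1.174.
In absolute terms T_C = 302.05 K and T_H = 358.15 K, so ΔT = 56.10 K.
COP_Carnot = T_H/ΔT = 358.15/56.10 = 6.384.
η_II = COP_actual/COP_Carnot = 1.174/6.384 = 0.1839.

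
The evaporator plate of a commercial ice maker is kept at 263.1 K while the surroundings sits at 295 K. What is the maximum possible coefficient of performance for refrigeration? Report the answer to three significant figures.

8.25

The reservoir spacing is ΔT = 295 − 263.1 = 31.90 K.
For a reversible cycle, COP_Carnot = T_C/ΔT = 263.10/31.90 = 8.248.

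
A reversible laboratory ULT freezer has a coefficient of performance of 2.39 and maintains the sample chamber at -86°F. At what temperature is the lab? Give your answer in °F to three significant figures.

COP_R = T_C/(T_H − T_C) gives T_H − T_C = T_C/COP.
With T_C = 207.59 K, T_H = 207.59 × (1 + 1/2.39) = 294.45 K.
Converting, 294.45 K = 70.35°F.

70.3 °F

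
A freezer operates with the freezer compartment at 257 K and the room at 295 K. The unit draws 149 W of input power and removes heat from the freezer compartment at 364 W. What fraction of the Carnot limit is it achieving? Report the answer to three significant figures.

COP_actual = Q̇_C/Ẇ = 364.0/149.0 = 2.443.
The reservoir spacing is ΔT = 295 − 257 = 38.00 K.
COP_Carnot = T_C/ΔT = 257.00/38.00 = 6.763.
η_II = COP_actual/COP_Carnot = 2.443/6.763 = 0.3612.

0.361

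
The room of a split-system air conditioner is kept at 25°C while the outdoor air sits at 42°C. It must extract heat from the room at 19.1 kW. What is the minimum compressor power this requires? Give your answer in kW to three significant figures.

1.09 kW

In absolute terms T_C = 298.15 K and T_H = 315.15 K, so ΔT = 17.00 K.
COP_Carnot = T_C/ΔT = 298.15/17.00 = 17.54.
Ẇ_min = Q̇/COP_Carnot = 19.10/17.54 = 1.089 kW.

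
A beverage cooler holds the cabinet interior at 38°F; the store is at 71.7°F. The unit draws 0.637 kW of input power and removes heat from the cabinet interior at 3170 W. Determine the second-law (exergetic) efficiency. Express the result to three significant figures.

0.337

Converting, Q̇_C = 3170 W = 3.170 kW, so COP_actual = Q̇_C/Ẇ = 3.170/0.6370 = 4.976.
In absolute terms T_C = 276.48 K and T_H = 295.21 K, so ΔT = 18.72 K.
COP_Carnot = T_C/ΔT = 276.48/18.72 = 14.77.
η_II = COP_actual/COP_Carnot = 4.976/14.77 = 0.3370.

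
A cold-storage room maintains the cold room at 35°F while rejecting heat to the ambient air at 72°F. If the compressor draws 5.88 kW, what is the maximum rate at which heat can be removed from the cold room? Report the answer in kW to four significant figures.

In absolute terms T_C = 274.82 K and T_H = 295.37 K, so ΔT = 20.56 K.
COP_Carnot = T_C/ΔT = 274.82/20.56 = 13.37.
Q̇_max = COP_Carnot × Ẇ = 13.37 × 5.880 kW = 78.61 kW.

78.61 kW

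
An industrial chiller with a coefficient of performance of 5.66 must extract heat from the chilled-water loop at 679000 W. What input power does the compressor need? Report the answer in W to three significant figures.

Ẇ = Q̇_C/COP = 679000/5.66 = 120000 W.

120000 W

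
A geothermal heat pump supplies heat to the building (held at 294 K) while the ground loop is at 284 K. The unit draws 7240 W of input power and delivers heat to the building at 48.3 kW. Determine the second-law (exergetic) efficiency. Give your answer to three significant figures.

Converting, Q̇_H = 48.30 kW = 48300 W, so COP_actual = Q̇_H/Ẇ = 48300/7240 = 6.671.
The reservoir spacing is ΔT = 294 − 284 = 10.00 K.
COP_Carnot = T_H/ΔT = 294.00/10.00 = 29.40.
η_II = COP_actual/COP_Carnot = 6.671/29.40 = 0.2269.

0.227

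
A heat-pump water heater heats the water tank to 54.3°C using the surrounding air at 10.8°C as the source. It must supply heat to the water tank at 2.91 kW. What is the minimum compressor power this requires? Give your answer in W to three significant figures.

In absolute terms T_C = 283.95 K and T_H = 327.45 K, so ΔT = 43.50 K.
COP_Carnot = T_H/ΔT = 327.45/43.50 = 7.528.
Ẇ_min = Q̇/COP_Carnot = 2.910/7.528 = 0.3866 kW = 386.6 W.

387 W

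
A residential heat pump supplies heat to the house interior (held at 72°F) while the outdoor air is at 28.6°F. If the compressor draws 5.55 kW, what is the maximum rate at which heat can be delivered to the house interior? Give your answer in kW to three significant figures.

68.0 kW

In absolute terms T_C = 271.26 K and T_H = 295.37 K, so ΔT = 24.11 K.
COP_Carnot = T_H/ΔT = 295.37/24.11 = 12.25.
Q̇_max = COP_Carnot × Ẇ = 12.25 × 5.550 kW = 67.99 kW.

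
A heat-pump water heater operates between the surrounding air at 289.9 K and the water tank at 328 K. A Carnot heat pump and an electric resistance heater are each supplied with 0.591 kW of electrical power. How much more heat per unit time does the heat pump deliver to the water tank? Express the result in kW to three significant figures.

The reservoir spacing is ΔT = 328 − 289.9 = 38.10 K.
COP_Carnot = T_H/ΔT = 328.00/38.10 = 8.609.
The heat pump delivers Q̇_H = COP × Ẇ = 5.088 kW; the resistance heater delivers Ẇ = 0.5910 kW.
Extra = (COP − 1)·Ẇ = 4.497 kW.

4.50 kW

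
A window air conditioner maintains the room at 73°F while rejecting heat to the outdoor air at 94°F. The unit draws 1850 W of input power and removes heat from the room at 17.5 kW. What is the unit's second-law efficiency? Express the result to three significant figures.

Converting, Q̇_C = 17.50 kW = 17500 W, so COP_actual = Q̇_C/Ẇ = 17500/1850 = 9.459.
In absolute terms T_C = 295.93 K and T_H = 307.59 K, so ΔT = 11.67 K.
COP_Carnot = T_C/ΔT = 295.93/11.67 = 25.37.
η_II = COP_actual/COP_Carnot = 9.459/25.37 = 0.3729.

0.373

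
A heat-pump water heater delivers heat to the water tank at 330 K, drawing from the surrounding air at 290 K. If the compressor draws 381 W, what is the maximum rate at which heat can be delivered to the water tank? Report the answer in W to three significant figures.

The reservoir spacing is ΔT = 330 − 290 = 40.00 K.
COP_Carnot = T_H/ΔT = 330.00/40.00 = 8.250.
Q̇_max = COP_Carnot × Ẇ = 8.250 × 381.0 W = 3143 W.

3140 W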